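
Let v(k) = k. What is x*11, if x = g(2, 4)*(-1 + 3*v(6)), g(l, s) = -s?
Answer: -748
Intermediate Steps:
x = -68 (x = (-1*4)*(-1 + 3*6) = -4*(-1 + 18) = -4*17 = -68)
x*11 = -68*11 = -748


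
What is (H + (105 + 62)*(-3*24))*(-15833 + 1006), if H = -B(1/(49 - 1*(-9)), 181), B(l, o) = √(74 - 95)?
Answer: 178279848 + 14827*I*√21 ≈ 1.7828e+8 + 67946.0*I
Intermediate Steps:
B(l, o) = I*√21 (B(l, o) = √(-21) = I*√21)
H = -I*√21 ≈ -4.5826*I
(H + (105 + 62)*(-3*24))*(-15833 + 1006) = (-I*√21 + (105 + 62)*(-3*24))*(-15833 + 1006) = (-I*√21 + 167*(-72))*(-14827) = (-I*√21 - 12024)*(-14827) = (-12024 - I*√21)*(-14827) = 178279848 + 14827*I*√21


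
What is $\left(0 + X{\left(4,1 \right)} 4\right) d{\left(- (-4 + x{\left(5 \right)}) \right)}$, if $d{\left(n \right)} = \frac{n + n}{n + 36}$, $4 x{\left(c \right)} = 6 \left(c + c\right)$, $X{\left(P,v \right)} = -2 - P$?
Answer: $\frac{528}{25} \approx 21.12$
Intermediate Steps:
$x{\left(c \right)} = 3 c$ ($x{\left(c \right)} = \frac{6 \left(c + c\right)}{4} = \frac{6 \cdot 2 c}{4} = \frac{12 c}{4} = 3 c$)
$d{\left(n \right)} = \frac{2 n}{36 + n}$
$\left(0 + X{\left(4,1 \right)} 4\right) d{\left(- (-4 + x{\left(5 \right)}) \right)} = \left(0 + \left(-2 - 4\right) 4\right) \frac{2 \left(- (-4 + 3 \cdot 5)\right)}{36 - \left(-4 + 3 \cdot 5\right)} = \left(0 + \left(-2 - 4\right) 4\right) \frac{2 \left(- (-4 + 15)\right)}{36 - \left(-4 + 15\right)} = \left(0 - 24\right) \frac{2 \left(\left(-1\right) 11\right)}{36 - 11} = \left(0 - 24\right) 2 \left(-11\right) \frac{1}{36 - 11} = - 24 \cdot 2 \left(-11\right) \frac{1}{25} = \left(-24\right) \left(- \frac{22}{25}\right) = \frac{528}{25}$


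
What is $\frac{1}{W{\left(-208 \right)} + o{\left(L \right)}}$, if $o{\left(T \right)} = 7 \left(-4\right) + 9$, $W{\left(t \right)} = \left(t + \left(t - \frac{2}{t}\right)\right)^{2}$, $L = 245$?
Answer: $\frac{10816}{1871481665} \approx 5.7794 \cdot 10^{-6}$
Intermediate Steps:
$W{\left(t \right)} = \left(- \frac{2}{t} + 2 t\right)^{2}$
$o{\left(T \right)} = -19$ ($o{\left(T \right)} = -28 + 9 = -19$)
$\frac{1}{W{\left(-208 \right)} + o{\left(L \right)}} = \frac{1}{\frac{4 \left(-1 + \left(-208\right)^{2}\right)^{2}}{43264} - 19} = \frac{1}{4 \cdot \frac{1}{43264} \left(-1 + 43264\right)^{2} - 19} = \frac{1}{4 \cdot \frac{1}{43264} \cdot 43263^{2} - 19} = \frac{1}{4 \cdot \frac{1}{43264} \cdot 1871687169 - 19} = \frac{1}{\frac{1871687169}{10816} - 19} = \frac{1}{\frac{1871481665}{10816}} = \frac{10816}{1871481665}$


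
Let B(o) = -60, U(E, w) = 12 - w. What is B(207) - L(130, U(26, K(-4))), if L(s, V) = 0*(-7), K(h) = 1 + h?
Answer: -60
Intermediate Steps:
L(s, V) = 0
B(207) - L(130, U(26, K(-4))) = -60 - 1*0 = -60 + 0 = -60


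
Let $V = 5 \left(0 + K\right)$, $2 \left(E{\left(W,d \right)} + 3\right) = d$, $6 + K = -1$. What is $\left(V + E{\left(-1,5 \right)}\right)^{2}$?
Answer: $\frac{5041}{4} \approx 1260.3$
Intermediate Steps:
$K = -7$ ($K = -6 - 1 = -7$)
$E{\left(W,d \right)} = -3 + \frac{d}{2}$
$V = -35$ ($V = 5 \left(0 - 7\right) = 5 \left(-7\right) = -35$)
$\left(V + E{\left(-1,5 \right)}\right)^{2} = \left(-35 + \left(-3 + \frac{1}{2} \cdot 5\right)\right)^{2} = \left(-35 + \left(-3 + \frac{5}{2}\right)\right)^{2} = \left(-35 - \frac{1}{2}\right)^{2} = \left(- \frac{71}{2}\right)^{2} = \frac{5041}{4}$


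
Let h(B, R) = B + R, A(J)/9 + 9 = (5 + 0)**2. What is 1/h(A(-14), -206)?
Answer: -1/62 ≈ -0.016129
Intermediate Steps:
A(J) = 144 (A(J) = -81 + 9*(5 + 0)**2 = -81 + 9*5**2 = -81 + 9*25 = -81 + 225 = 144)
1/h(A(-14), -206) = 1/(144 - 206) = 1/(-62) = -1/62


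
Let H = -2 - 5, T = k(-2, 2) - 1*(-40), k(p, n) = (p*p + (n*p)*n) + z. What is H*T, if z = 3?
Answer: -273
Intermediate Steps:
k(p, n) = 3 + p² + p*n² (k(p, n) = (p*p + (n*p)*n) + 3 = (p² + p*n²) + 3 = 3 + p² + p*n²)
T = 39 (T = (3 + (-2)² - 2*2²) - 1*(-40) = (3 + 4 - 2*4) + 40 = (3 + 4 - 8) + 40 = -1 + 40 = 39)
H = -7
H*T = -7*39 = -273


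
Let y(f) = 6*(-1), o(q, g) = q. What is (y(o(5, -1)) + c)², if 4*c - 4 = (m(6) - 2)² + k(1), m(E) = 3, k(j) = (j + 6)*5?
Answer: 16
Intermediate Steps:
k(j) = 30 + 5*j (k(j) = (6 + j)*5 = 30 + 5*j)
y(f) = -6
c = 10 (c = 1 + ((3 - 2)² + (30 + 5*1))/4 = 1 + (1² + (30 + 5))/4 = 1 + (1 + 35)/4 = 1 + (¼)*36 = 1 + 9 = 10)
(y(o(5, -1)) + c)² = (-6 + 10)² = 4² = 16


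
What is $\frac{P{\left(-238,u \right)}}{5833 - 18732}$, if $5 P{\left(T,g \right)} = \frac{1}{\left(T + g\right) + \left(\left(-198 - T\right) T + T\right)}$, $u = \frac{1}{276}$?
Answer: $\frac{276}{177934933025} \approx 1.5511 \cdot 10^{-9}$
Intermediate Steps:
$u = \frac{1}{276} \approx 0.0036232$
$P{\left(T,g \right)} = \frac{1}{5 \left(g + 2 T + T \left(-198 - T\right)\right)}$ ($P{\left(T,g \right)} = \frac{1}{5 \left(\left(T + g\right) + \left(\left(-198 - T\right) T + T\right)\right)} = \frac{1}{5 \left(\left(T + g\right) + \left(T \left(-198 - T\right) + T\right)\right)} = \frac{1}{5 \left(\left(T + g\right) + \left(T + T \left(-198 - T\right)\right)\right)} = \frac{1}{5 \left(g + 2 T + T \left(-198 - T\right)\right)}$)
$\frac{P{\left(-238,u \right)}}{5833 - 18732} = \frac{\frac{1}{5} \frac{1}{\frac{1}{276} - \left(-238\right)^{2} - -46648}}{5833 - 18732} = \frac{\frac{1}{5} \frac{1}{\frac{1}{276} - 56644 + 46648}}{5833 - 18732} = \frac{\frac{1}{5} \frac{1}{\frac{1}{276} - 56644 + 46648}}{-12899} = \frac{1}{5 \left(- \frac{2758895}{276}\right)} \left(- \frac{1}{12899}\right) = \frac{1}{5} \left(- \frac{276}{2758895}\right) \left(- \frac{1}{12899}\right) = \left(- \frac{276}{13794475}\right) \left(- \frac{1}{12899}\right) = \frac{276}{177934933025}$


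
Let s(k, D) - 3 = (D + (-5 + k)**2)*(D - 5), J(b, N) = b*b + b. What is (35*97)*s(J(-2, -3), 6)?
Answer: 61110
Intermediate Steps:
J(b, N) = b + b**2 (J(b, N) = b**2 + b = b + b**2)
s(k, D) = 3 + (-5 + D)*(D + (-5 + k)**2) (s(k, D) = 3 + (D + (-5 + k)**2)*(D - 5) = 3 + (D + (-5 + k)**2)*(-5 + D) = 3 + (-5 + D)*(D + (-5 + k)**2))
(35*97)*s(J(-2, -3), 6) = (35*97)*(3 + 6**2 - 5*6 - 5*(-5 - 2*(1 - 2))**2 + 6*(-5 - 2*(1 - 2))**2) = 3395*(3 + 36 - 30 - 5*(-5 - 2*(-1))**2 + 6*(-5 - 2*(-1))**2) = 3395*(3 + 36 - 30 - 5*(-5 + 2)**2 + 6*(-5 + 2)**2) = 3395*(3 + 36 - 30 - 5*(-3)**2 + 6*(-3)**2) = 3395*(3 + 36 - 30 - 5*9 + 6*9) = 3395*(3 + 36 - 30 - 45 + 54) = 3395*18 = 61110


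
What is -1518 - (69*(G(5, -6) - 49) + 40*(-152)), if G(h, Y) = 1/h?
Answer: 39646/5 ≈ 7929.2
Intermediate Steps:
-1518 - (69*(G(5, -6) - 49) + 40*(-152)) = -1518 - (69*(1/5 - 49) + 40*(-152)) = -1518 - (69*(1/5 - 49) - 6080) = -1518 - (69*(-244/5) - 6080) = -1518 - (-16836/5 - 6080) = -1518 - 1*(-47236/5) = -1518 + 47236/5 = 39646/5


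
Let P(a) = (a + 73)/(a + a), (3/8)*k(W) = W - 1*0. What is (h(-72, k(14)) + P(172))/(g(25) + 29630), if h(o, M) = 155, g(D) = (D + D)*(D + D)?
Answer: 3571/736848 ≈ 0.0048463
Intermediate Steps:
k(W) = 8*W/3 (k(W) = 8*(W - 1*0)/3 = 8*(W + 0)/3 = 8*W/3)
g(D) = 4*D² (g(D) = (2*D)*(2*D) = 4*D²)
P(a) = (73 + a)/(2*a) (P(a) = (73 + a)/((2*a)) = (73 + a)*(1/(2*a)) = (73 + a)/(2*a))
(h(-72, k(14)) + P(172))/(g(25) + 29630) = (155 + (½)*(73 + 172)/172)/(4*25² + 29630) = (155 + (½)*(1/172)*245)/(4*625 + 29630) = (155 + 245/344)/(2500 + 29630) = (53565/344)/32130 = (53565/344)*(1/32130) = 3571/736848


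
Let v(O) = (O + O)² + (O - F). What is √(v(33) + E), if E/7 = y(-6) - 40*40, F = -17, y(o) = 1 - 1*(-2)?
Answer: I*√6773 ≈ 82.298*I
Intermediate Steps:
y(o) = 3 (y(o) = 1 + 2 = 3)
v(O) = 17 + O + 4*O² (v(O) = (O + O)² + (O - 1*(-17)) = (2*O)² + (O + 17) = 4*O² + (17 + O) = 17 + O + 4*O²)
E = -11179 (E = 7*(3 - 40*40) = 7*(3 - 1600) = 7*(-1597) = -11179)
√(v(33) + E) = √((17 + 33 + 4*33²) - 11179) = √((17 + 33 + 4*1089) - 11179) = √((17 + 33 + 4356) - 11179) = √(4406 - 11179) = √(-6773) = I*√6773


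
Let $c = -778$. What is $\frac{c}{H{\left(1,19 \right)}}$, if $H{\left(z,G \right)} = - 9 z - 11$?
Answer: $\frac{389}{10} \approx 38.9$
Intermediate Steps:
$H{\left(z,G \right)} = -11 - 9 z$
$\frac{c}{H{\left(1,19 \right)}} = - \frac{778}{-11 - 9} = - \frac{778}{-20} = \left(-778\right) \left(- \frac{1}{20}\right) = \frac{389}{10}$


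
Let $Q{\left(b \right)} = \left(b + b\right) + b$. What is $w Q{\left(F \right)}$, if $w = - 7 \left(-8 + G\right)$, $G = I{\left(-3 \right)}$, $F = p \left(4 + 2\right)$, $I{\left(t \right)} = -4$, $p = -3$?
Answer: $-4536$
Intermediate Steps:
$F = -18$ ($F = - 3 \left(4 + 2\right) = \left(-3\right) 6 = -18$)
$G = -4$
$Q{\left(b \right)} = 3 b$ ($Q{\left(b \right)} = 2 b + b = 3 b$)
$w = 84$ ($w = - 7 \left(-8 - 4\right) = \left(-7\right) \left(-12\right) = 84$)
$w Q{\left(F \right)} = 84 \cdot 3 \left(-18\right) = 84 \left(-54\right) = -4536$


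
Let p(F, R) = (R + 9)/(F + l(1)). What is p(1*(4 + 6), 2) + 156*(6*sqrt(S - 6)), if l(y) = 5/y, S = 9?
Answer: 11/15 + 936*sqrt(3) ≈ 1621.9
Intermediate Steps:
p(F, R) = (9 + R)/(5 + F) (p(F, R) = (R + 9)/(F + 5/1) = (9 + R)/(F + 5*1) = (9 + R)/(F + 5) = (9 + R)/(5 + F))
p(1*(4 + 6), 2) + 156*(6*sqrt(S - 6)) = (9 + 2)/(5 + 1*(4 + 6)) + 156*(6*sqrt(9 - 6)) = 11/(5 + 1*10) + 156*(6*sqrt(3)) = 11/(5 + 10) + 936*sqrt(3) = 11/15 + 936*sqrt(3)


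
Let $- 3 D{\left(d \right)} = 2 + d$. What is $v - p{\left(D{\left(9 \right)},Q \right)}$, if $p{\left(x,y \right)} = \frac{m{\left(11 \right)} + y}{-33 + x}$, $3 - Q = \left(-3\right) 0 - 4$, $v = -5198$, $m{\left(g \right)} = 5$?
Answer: $- \frac{285872}{55} \approx -5197.7$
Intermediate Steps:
$D{\left(d \right)} = - \frac{2}{3} - \frac{d}{3}$ ($D{\left(d \right)} = - \frac{2 + d}{3} = - \frac{2}{3} - \frac{d}{3}$)
$Q = 7$ ($Q = 3 - \left(\left(-3\right) 0 - 4\right) = 3 - \left(0 - 4\right) = 3 - -4 = 3 + 4 = 7$)
$p{\left(x,y \right)} = \frac{5 + y}{-33 + x}$
$v - p{\left(D{\left(9 \right)},Q \right)} = -5198 - \frac{5 + 7}{-33 - \frac{11}{3}} = -5198 - \frac{1}{-33 - \frac{11}{3}} \cdot 12 = -5198 - \frac{1}{- \frac{110}{3}} \cdot 12 = -5198 - \left(- \frac{3}{110}\right) 12 = -5198 - - \frac{18}{55} = -5198 + \frac{18}{55} = - \frac{285872}{55}$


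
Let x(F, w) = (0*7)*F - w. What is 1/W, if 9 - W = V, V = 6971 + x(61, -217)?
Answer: -1/7179 ≈ -0.00013930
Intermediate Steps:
x(F, w) = -w (x(F, w) = 0*F - w = 0 - w = -w)
V = 7188 (V = 6971 - 1*(-217) = 6971 + 217 = 7188)
W = -7179 (W = 9 - 1*7188 = 9 - 7188 = -7179)
1/W = 1/(-7179) = -1/7179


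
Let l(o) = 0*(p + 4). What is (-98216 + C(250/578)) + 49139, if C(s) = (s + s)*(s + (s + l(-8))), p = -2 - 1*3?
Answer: -4098897617/83521 ≈ -49076.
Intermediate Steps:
p = -5 (p = -2 - 3 = -5)
l(o) = 0 (l(o) = 0*(-5 + 4) = 0*(-1) = 0)
C(s) = 4*s² (C(s) = (s + s)*(s + (s + 0)) = (2*s)*(s + s) = (2*s)*(2*s) = 4*s²)
(-98216 + C(250/578)) + 49139 = (-98216 + 4*(250/578)²) + 49139 = (-98216 + 4*(250*(1/578))²) + 49139 = (-98216 + 4*(125/289)²) + 49139 = (-98216 + 4*(15625/83521)) + 49139 = (-98216 + 62500/83521) + 49139 = -8203036036/83521 + 49139 = -4098897617/83521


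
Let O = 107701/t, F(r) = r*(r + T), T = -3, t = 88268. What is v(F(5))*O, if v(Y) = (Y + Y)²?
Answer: 10770100/22067 ≈ 488.06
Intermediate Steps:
F(r) = r*(-3 + r) (F(r) = r*(r - 3) = r*(-3 + r))
v(Y) = 4*Y² (v(Y) = (2*Y)² = 4*Y²)
O = 107701/88268 ≈ 1.2202
v(F(5))*O = (4*(5*(-3 + 5))²)*(107701/88268) = (4*(5*2)²)*(107701/88268) = (4*10²)*(107701/88268) = (4*100)*(107701/88268) = 400*(107701/88268) = 10770100/22067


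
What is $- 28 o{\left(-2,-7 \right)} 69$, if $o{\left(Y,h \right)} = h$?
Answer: $13524$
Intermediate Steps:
$- 28 o{\left(-2,-7 \right)} 69 = \left(-28\right) \left(-7\right) 69 = 196 \cdot 69 = 13524$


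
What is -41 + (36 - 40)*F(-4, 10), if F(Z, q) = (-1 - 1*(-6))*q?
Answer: -241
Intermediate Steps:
F(Z, q) = 5*q (F(Z, q) = (-1 + 6)*q = 5*q)
-41 + (36 - 40)*F(-4, 10) = -41 + (36 - 40)*(5*10) = -41 - 4*50 = -41 - 200 = -241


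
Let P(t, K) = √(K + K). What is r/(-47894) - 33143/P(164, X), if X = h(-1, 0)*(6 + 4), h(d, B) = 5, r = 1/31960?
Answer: -5073173291033/1530692240 ≈ -3314.3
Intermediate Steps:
r = 1/31960 ≈ 3.1289e-5
X = 50 (X = 5*(6 + 4) = 5*10 = 50)
P(t, K) = √2*√K (P(t, K) = √(2*K) = √2*√K)
r/(-47894) - 33143/P(164, X) = (1/31960)/(-47894) - 33143/(√2*√50) = (1/31960)*(-1/47894) - 33143/(√2*(5*√2)) = -1/1530692240 - 33143/10 = -5073173291033/1530692240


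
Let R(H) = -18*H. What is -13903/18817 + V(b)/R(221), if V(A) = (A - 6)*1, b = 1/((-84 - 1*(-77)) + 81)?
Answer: -4084317985/5539197924 ≈ -0.73735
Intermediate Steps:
b = 1/74 (b = 1/((-84 + 77) + 81) = 1/(-7 + 81) = 1/74 ≈ 0.013514)
V(A) = -6 + A (V(A) = (-6 + A)*1 = -6 + A)
-13903/18817 + V(b)/R(221) = -13903/18817 + (-6 + 1/74)/((-18*221)) = -13903*1/18817 - 443/74/(-3978) = -13903/18817 - 443/74*(-1/3978) = -13903/18817 + 443/294372 = -4084317985/5539197924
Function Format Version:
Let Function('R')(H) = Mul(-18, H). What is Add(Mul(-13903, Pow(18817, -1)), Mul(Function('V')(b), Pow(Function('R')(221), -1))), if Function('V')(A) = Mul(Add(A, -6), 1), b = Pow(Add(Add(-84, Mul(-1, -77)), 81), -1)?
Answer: Rational(-4084317985, 5539197924) ≈ -0.73735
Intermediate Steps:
b = Rational(1, 74) (b = Pow(Add(Add(-84, 77), 81), -1) = Pow(Add(-7, 81), -1) = Pow(74, -1) = Rational(1, 74) ≈ 0.013514)
Function('V')(A) = Add(-6, A) (Function('V')(A) = Mul(Add(-6, A), 1) = Add(-6, A))
Add(Mul(-13903, Pow(18817, -1)), Mul(Function('V')(b), Pow(Function('R')(221), -1))) = Add(Mul(-13903, Pow(18817, -1)), Mul(Add(-6, Rational(1, 74)), Pow(Mul(-18, 221), -1))) = Add(Mul(-13903, Rational(1, 18817)), Mul(Rational(-443, 74), Pow(-3978, -1))) = Add(Rational(-13903, 18817), Mul(Rational(-443, 74), Rational(-1, 3978))) = Add(Rational(-13903, 18817), Rational(443, 294372)) = Rational(-4084317985, 5539197924)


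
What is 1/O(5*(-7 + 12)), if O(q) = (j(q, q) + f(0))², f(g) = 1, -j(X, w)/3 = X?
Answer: 1/5476 ≈ 0.00018262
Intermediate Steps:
j(X, w) = -3*X
O(q) = (1 - 3*q)² (O(q) = (-3*q + 1)² = (1 - 3*q)²)
1/O(5*(-7 + 12)) = 1/((-1 + 3*(5*(-7 + 12)))²) = 1/((-1 + 3*(5*5))²) = 1/((-1 + 3*25)²) = 1/((-1 + 75)²) = 1/(74²) = 1/5476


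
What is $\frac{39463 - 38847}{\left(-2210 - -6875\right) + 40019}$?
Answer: $\frac{154}{11171} \approx 0.013786$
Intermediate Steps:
$\frac{39463 - 38847}{\left(-2210 - -6875\right) + 40019} = \frac{616}{\left(-2210 + 6875\right) + 40019} = \frac{616}{4665 + 40019} = \frac{616}{44684} = 616 \cdot \frac{1}{44684} = \frac{154}{11171}$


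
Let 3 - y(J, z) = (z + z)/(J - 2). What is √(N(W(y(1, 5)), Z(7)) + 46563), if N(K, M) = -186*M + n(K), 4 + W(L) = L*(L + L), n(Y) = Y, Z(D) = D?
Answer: √45595 ≈ 213.53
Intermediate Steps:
y(J, z) = 3 - 2*z/(-2 + J) (y(J, z) = 3 - (z + z)/(J - 2) = 3 - 2*z/(-2 + J))
W(L) = -4 + 2*L² (W(L) = -4 + L*(L + L) = -4 + L*(2*L) = -4 + 2*L²)
N(K, M) = K - 186*M (N(K, M) = -186*M + K = K - 186*M)
√(N(W(y(1, 5)), Z(7)) + 46563) = √(((-4 + 2*((-6 - 2*5 + 3*1)/(-2 + 1))²) - 186*7) + 46563) = √(((-4 + 2*((-6 - 10 + 3)/(-1))²) - 1302) + 46563) = √(((-4 + 2*(-1*(-13))²) - 1302) + 46563) = √(((-4 + 2*13²) - 1302) + 46563) = √(((-4 + 2*169) - 1302) + 46563) = √(((-4 + 338) - 1302) + 46563) = √((334 - 1302) + 46563) = √(-968 + 46563) = √45595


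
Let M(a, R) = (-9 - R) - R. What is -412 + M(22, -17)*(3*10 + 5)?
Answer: 463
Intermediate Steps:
M(a, R) = -9 - 2*R
-412 + M(22, -17)*(3*10 + 5) = -412 + (-9 - 2*(-17))*(3*10 + 5) = -412 + (-9 + 34)*(30 + 5) = -412 + 25*35 = -412 + 875 = 463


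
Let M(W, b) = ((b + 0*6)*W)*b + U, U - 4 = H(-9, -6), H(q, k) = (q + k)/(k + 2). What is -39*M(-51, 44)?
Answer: 15401607/4 ≈ 3.8504e+6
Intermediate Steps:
H(q, k) = (k + q)/(2 + k)
U = 31/4 (U = 4 + (-6 - 9)/(2 - 6) = 4 - 15/(-4) = 4 - ¼*(-15) = 4 + 15/4 = 31/4 ≈ 7.7500)
M(W, b) = 31/4 + W*b² (M(W, b) = ((b + 0*6)*W)*b + 31/4 = ((b + 0)*W)*b + 31/4 = (b*W)*b + 31/4 = (W*b)*b + 31/4 = W*b² + 31/4 = 31/4 + W*b²)
-39*M(-51, 44) = -39*(31/4 - 51*44²) = -39*(31/4 - 51*1936) = -39*(31/4 - 98736) = -39*(-394913/4) = 15401607/4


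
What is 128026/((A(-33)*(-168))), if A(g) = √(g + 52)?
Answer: -64013*√19/1596 ≈ -174.83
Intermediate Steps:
A(g) = √(52 + g)
128026/((A(-33)*(-168))) = 128026/((√(52 - 33)*(-168))) = 128026/((√19*(-168))) = 128026/((-168*√19)) = 128026*(-√19/3192) = -64013*√19/1596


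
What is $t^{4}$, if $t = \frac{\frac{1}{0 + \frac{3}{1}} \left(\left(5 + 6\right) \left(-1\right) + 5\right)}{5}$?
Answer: $\frac{16}{625} \approx 0.0256$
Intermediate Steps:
$t = - \frac{2}{5}$ ($t = \frac{\frac{1}{0 + 3 \cdot 1} \left(11 \left(-1\right) + 5\right)}{5} = \frac{\frac{1}{0 + 3} \left(-11 + 5\right)}{5} = \frac{\frac{1}{3} \left(-6\right)}{5} = \frac{1}{5} \left(-2\right) = - \frac{2}{5} \approx -0.4$)
$t^{4} = \left(- \frac{2}{5}\right)^{4} = \frac{16}{625}$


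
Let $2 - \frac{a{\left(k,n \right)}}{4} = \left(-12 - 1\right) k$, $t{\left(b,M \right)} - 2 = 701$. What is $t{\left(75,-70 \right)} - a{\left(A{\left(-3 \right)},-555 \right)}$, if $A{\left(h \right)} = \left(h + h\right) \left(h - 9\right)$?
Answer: $-3049$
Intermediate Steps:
$A{\left(h \right)} = 2 h \left(-9 + h\right)$
$t{\left(b,M \right)} = 703$ ($t{\left(b,M \right)} = 2 + 701 = 703$)
$a{\left(k,n \right)} = 8 + 52 k$ ($a{\left(k,n \right)} = 8 - 4 \left(-12 - 1\right) k = 8 - 4 \left(- 13 k\right) = 8 + 52 k$)
$t{\left(75,-70 \right)} - a{\left(A{\left(-3 \right)},-555 \right)} = 703 - \left(8 + 52 \cdot 2 \left(-3\right) \left(-9 - 3\right)\right) = 703 - \left(8 + 52 \cdot 2 \left(-3\right) \left(-12\right)\right) = 703 - \left(8 + 52 \cdot 72\right) = 703 - \left(8 + 3744\right) = 703 - 3752 = -3049$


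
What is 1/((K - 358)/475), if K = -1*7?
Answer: -95/73 ≈ -1.3014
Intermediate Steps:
K = -7
1/((K - 358)/475) = 1/((-7 - 358)/475) = 1/(-365*1/475) = 1/(-73/95) = -95/73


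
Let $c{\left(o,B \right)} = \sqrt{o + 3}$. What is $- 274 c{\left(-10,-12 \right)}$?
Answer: $- 274 i \sqrt{7} \approx - 724.94 i$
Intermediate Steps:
$c{\left(o,B \right)} = \sqrt{3 + o}$
$- 274 c{\left(-10,-12 \right)} = - 274 \sqrt{3 - 10} = - 274 \sqrt{-7} = - 274 i \sqrt{7}$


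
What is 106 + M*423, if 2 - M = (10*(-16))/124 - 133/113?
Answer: 6990845/3503 ≈ 1995.7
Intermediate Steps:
M = 15649/3503 (M = 2 - ((10*(-16))/124 - 133/113) = 2 - (-160*1/124 - 133*1/113) = 2 - (-40/31 - 133/113) = 2 - 1*(-8643/3503) = 2 + 8643/3503 = 15649/3503 ≈ 4.4673)
106 + M*423 = 106 + (15649/3503)*423 = 106 + 6619527/3503 = 6990845/3503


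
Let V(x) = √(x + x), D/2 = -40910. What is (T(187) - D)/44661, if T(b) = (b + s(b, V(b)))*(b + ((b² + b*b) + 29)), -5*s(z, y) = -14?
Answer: 66985246/223305 ≈ 299.97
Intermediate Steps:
D = -81820 (D = 2*(-40910) = -81820)
V(x) = √2*√x (V(x) = √(2*x) = √2*√x)
s(z, y) = 14/5 (s(z, y) = -⅕*(-14) = 14/5)
T(b) = (14/5 + b)*(29 + b + 2*b²) (T(b) = (b + 14/5)*(b + ((b² + b*b) + 29)) = (14/5 + b)*(b + ((b² + b²) + 29)) = (14/5 + b)*(b + (2*b² + 29)) = (14/5 + b)*(b + (29 + 2*b²)) = (14/5 + b)*(29 + b + 2*b²))
(T(187) - D)/44661 = ((406/5 + 2*187³ + (33/5)*187² + (159/5)*187) - 1*(-81820))/44661 = ((406/5 + 2*6539203 + (33/5)*34969 + 29733/5) + 81820)*(1/44661) = ((406/5 + 13078406 + 1153977/5 + 29733/5) + 81820)*(1/44661) = (66576146/5 + 81820)*(1/44661) = (66985246/5)*(1/44661) = 66985246/223305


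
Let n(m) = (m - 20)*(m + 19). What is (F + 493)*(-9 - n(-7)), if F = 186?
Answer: 213885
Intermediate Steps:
n(m) = (-20 + m)*(19 + m)
(F + 493)*(-9 - n(-7)) = (186 + 493)*(-9 - (-380 + (-7)² - 1*(-7))) = 679*(-9 - (-380 + 49 + 7)) = 679*(-9 - 1*(-324)) = 679*(-9 + 324) = 679*315 = 213885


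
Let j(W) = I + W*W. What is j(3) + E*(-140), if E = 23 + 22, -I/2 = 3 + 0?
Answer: -6297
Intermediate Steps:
I = -6 (I = -2*(3 + 0) = -2*3 = -6)
j(W) = -6 + W² (j(W) = -6 + W*W = -6 + W²)
E = 45
j(3) + E*(-140) = (-6 + 3²) + 45*(-140) = (-6 + 9) - 6300 = 3 - 6300 = -6297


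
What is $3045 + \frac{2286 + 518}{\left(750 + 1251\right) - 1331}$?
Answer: $\frac{1021477}{335} \approx 3049.2$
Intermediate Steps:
$3045 + \frac{2286 + 518}{\left(750 + 1251\right) - 1331} = 3045 + \frac{2804}{2001 - 1331} = 3045 + \frac{2804}{670} = 3045 + 2804 \cdot \frac{1}{670} = 3045 + \frac{1402}{335} = \frac{1021477}{335}$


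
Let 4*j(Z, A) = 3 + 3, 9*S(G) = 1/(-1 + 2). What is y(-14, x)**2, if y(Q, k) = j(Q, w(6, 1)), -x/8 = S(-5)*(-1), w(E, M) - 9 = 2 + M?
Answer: 9/4 ≈ 2.2500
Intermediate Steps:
w(E, M) = 11 + M (w(E, M) = 9 + (2 + M) = 11 + M)
S(G) = 1/9 (S(G) = 1/(9*(-1 + 2)) = (1/9)/1 = (1/9)*1 = 1/9)
x = 8/9 (x = -8*(-1)/9 = -8*(-1/9) = 8/9 ≈ 0.88889)
j(Z, A) = 3/2 (j(Z, A) = (3 + 3)/4 = (1/4)*6 = 3/2)
y(Q, k) = 3/2
y(-14, x)**2 = (3/2)**2 = 9/4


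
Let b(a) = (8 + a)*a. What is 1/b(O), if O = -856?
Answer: 1/725888 ≈ 1.3776e-6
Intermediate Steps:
b(a) = a*(8 + a)
1/b(O) = 1/(-856*(8 - 856)) = 1/(-856*(-848)) = 1/725888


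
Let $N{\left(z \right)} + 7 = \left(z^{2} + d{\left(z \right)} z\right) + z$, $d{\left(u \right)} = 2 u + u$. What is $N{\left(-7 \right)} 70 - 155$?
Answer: $12585$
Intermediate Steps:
$d{\left(u \right)} = 3 u$
$N{\left(z \right)} = -7 + z + 4 z^{2}$ ($N{\left(z \right)} = -7 + \left(\left(z^{2} + 3 z z\right) + z\right) = -7 + \left(\left(z^{2} + 3 z^{2}\right) + z\right) = -7 + \left(4 z^{2} + z\right) = -7 + \left(z + 4 z^{2}\right) = -7 + z + 4 z^{2}$)
$N{\left(-7 \right)} 70 - 155 = \left(-7 - 7 + 4 \left(-7\right)^{2}\right) 70 - 155 = \left(-7 - 7 + 4 \cdot 49\right) 70 - 155 = \left(-7 - 7 + 196\right) 70 - 155 = 182 \cdot 70 - 155 = 12740 - 155 = 12585$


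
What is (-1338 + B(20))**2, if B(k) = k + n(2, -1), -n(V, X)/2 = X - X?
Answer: 1737124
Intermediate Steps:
n(V, X) = 0 (n(V, X) = -2*(X - X) = -2*0 = 0)
B(k) = k (B(k) = k + 0 = k)
(-1338 + B(20))**2 = (-1338 + 20)**2 = (-1318)**2 = 1737124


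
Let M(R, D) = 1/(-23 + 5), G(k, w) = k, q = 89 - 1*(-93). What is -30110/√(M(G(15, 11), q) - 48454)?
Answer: 90330*I*√1744346/872173 ≈ 136.79*I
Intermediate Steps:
q = 182 (q = 89 + 93 = 182)
M(R, D) = -1/18 (M(R, D) = 1/(-18) = -1/18)
-30110/√(M(G(15, 11), q) - 48454) = -30110/√(-1/18 - 48454) = -30110*(-3*I*√1744346/872173) = -(-90330)*I*√1744346/872173 = 90330*I*√1744346/872173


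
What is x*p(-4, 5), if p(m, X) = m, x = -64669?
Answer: 258676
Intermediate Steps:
x*p(-4, 5) = -64669*(-4) = 258676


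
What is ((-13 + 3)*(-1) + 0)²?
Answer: 100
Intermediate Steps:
((-13 + 3)*(-1) + 0)² = (-10*(-1) + 0)² = (10 + 0)² = 10² = 100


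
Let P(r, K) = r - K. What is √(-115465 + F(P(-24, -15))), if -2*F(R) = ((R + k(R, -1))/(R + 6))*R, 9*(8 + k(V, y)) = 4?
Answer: I*√4155846/6 ≈ 339.76*I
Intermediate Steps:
k(V, y) = -68/9 (k(V, y) = -8 + (⅑)*4 = -8 + 4/9 = -68/9)
F(R) = -R*(-68/9 + R)/(2*(6 + R)) (F(R) = -(R - 68/9)/(R + 6)*R/2 = -(-68/9 + R)/(6 + R)*R/2 = -R*(-68/9 + R)/(2*(6 + R)))
√(-115465 + F(P(-24, -15))) = √(-115465 + (-24 - 1*(-15))*(68 - 9*(-24 - 1*(-15)))/(18*(6 + (-24 - 1*(-15))))) = √(-115465 + (-24 + 15)*(68 - 9*(-24 + 15))/(18*(6 + (-24 + 15)))) = √(-115465 + (1/18)*(-9)*(68 - 9*(-9))/(6 - 9)) = √(-115465 + (1/18)*(-9)*(68 + 81)/(-3)) = √(-115465 + (1/18)*(-9)*(-⅓)*149) = √(-115465 + 149/6) = √(-692641/6) = I*√4155846/6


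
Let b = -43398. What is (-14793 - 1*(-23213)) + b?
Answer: -34978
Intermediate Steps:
(-14793 - 1*(-23213)) + b = (-14793 - 1*(-23213)) - 43398 = (-14793 + 23213) - 43398 = 8420 - 43398 = -34978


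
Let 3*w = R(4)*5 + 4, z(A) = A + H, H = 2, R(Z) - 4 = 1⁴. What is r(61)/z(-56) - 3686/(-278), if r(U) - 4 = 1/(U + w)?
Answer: 20980375/1591272 ≈ 13.185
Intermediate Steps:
R(Z) = 5 (R(Z) = 4 + 1⁴ = 4 + 1 = 5)
z(A) = 2 + A (z(A) = A + 2 = 2 + A)
w = 29/3 (w = (5*5 + 4)/3 = (25 + 4)/3 = (⅓)*29 = 29/3 ≈ 9.6667)
r(U) = 4 + 1/(29/3 + U) (r(U) = 4 + 1/(U + 29/3) = 4 + 1/(29/3 + U))
r(61)/z(-56) - 3686/(-278) = ((119 + 12*61)/(29 + 3*61))/(2 - 56) - 3686/(-278) = ((119 + 732)/(29 + 183))/(-54) - 3686*(-1/278) = (851/212)*(-1/54) + 1843/139 = -851/11448 + 1843/139 = 20980375/1591272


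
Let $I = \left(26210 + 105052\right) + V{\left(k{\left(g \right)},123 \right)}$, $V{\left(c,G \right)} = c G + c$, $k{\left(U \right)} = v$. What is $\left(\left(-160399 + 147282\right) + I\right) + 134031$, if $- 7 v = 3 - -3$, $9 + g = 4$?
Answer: $\frac{1764488}{7} \approx 2.5207 \cdot 10^{5}$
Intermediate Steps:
$g = -5$ ($g = -9 + 4 = -5$)
$v = - \frac{6}{7}$ ($v = - \frac{3 - -3}{7} = - \frac{3 + 3}{7} = \left(- \frac{1}{7}\right) 6 = - \frac{6}{7} \approx -0.85714$)
$k{\left(U \right)} = - \frac{6}{7}$
$V{\left(c,G \right)} = c + G c$ ($V{\left(c,G \right)} = G c + c = c + G c$)
$I = \frac{918090}{7}$ ($I = \left(26210 + 105052\right) - \frac{6 \left(1 + 123\right)}{7} = 131262 - \frac{744}{7} = \frac{918090}{7} \approx 1.3116 \cdot 10^{5}$)
$\left(\left(-160399 + 147282\right) + I\right) + 134031 = \left(\left(-160399 + 147282\right) + \frac{918090}{7}\right) + 134031 = \left(-13117 + \frac{918090}{7}\right) + 134031 = \frac{826271}{7} + 134031 = \frac{1764488}{7}$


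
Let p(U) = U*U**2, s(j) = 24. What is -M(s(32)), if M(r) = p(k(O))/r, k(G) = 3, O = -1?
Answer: -9/8 ≈ -1.1250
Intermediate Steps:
p(U) = U**3
M(r) = 27/r (M(r) = 3**3/r = 27/r)
-M(s(32)) = -27/24 = -1*9/8 = -9/8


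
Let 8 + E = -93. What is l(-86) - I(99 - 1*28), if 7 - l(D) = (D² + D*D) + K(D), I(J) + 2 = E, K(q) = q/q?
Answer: -14683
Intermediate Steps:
E = -101 (E = -8 - 93 = -101)
K(q) = 1
I(J) = -103 (I(J) = -2 - 101 = -103)
l(D) = 6 - 2*D² (l(D) = 7 - ((D² + D*D) + 1) = 7 - ((D² + D²) + 1) = 7 - (2*D² + 1) = 7 - (1 + 2*D²) = 7 + (-1 - 2*D²) = 6 - 2*D²)
l(-86) - I(99 - 1*28) = (6 - 2*(-86)²) - 1*(-103) = (6 - 2*7396) + 103 = (6 - 14792) + 103 = -14786 + 103 = -14683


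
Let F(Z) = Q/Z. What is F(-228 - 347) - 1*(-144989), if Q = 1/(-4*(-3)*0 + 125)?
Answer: 10421084374/71875 ≈ 1.4499e+5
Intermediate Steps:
Q = 1/125 (Q = 1/(12*0 + 125) = 1/(0 + 125) = 1/125 ≈ 0.0080000)
F(Z) = 1/(125*Z)
F(-228 - 347) - 1*(-144989) = 1/(125*(-228 - 347)) - 1*(-144989) = (1/125)/(-575) + 144989 = (1/125)*(-1/575) + 144989 = -1/71875 + 144989 = 10421084374/71875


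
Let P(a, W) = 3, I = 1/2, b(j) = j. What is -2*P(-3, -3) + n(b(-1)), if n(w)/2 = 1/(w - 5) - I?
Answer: -22/3 ≈ -7.3333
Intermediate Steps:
I = ½ ≈ 0.50000
n(w) = -1 + 2/(-5 + w) (n(w) = 2*(1/(w - 5) - 1*½) = 2*(1/(-5 + w) - ½) = 2*(-½ + 1/(-5 + w)) = -1 + 2/(-5 + w))
-2*P(-3, -3) + n(b(-1)) = -2*3 + (7 - 1*(-1))/(-5 - 1) = -6 + (7 + 1)/(-6) = -6 - ⅙*8 = -6 - 4/3 = -22/3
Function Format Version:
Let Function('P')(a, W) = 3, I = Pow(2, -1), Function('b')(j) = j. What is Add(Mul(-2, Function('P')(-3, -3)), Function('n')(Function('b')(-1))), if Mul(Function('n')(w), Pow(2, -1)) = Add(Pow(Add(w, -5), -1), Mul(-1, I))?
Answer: Rational(-22, 3) ≈ -7.3333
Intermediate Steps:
I = Rational(1, 2) ≈ 0.50000
Function('n')(w) = Add(-1, Mul(2, Pow(Add(-5, w), -1))) (Function('n')(w) = Mul(2, Add(Pow(Add(w, -5), -1), Mul(-1, Rational(1, 2)))) = Mul(2, Add(Pow(Add(-5, w), -1), Rational(-1, 2))) = Mul(2, Add(Rational(-1, 2), Pow(Add(-5, w), -1))) = Add(-1, Mul(2, Pow(Add(-5, w), -1))))
Add(Mul(-2, Function('P')(-3, -3)), Function('n')(Function('b')(-1))) = Add(Mul(-2, 3), Mul(Pow(Add(-5, -1), -1), Add(7, Mul(-1, -1)))) = Add(-6, Mul(Pow(-6, -1), Add(7, 1))) = Add(-6, Mul(Rational(-1, 6), 8)) = Add(-6, Rational(-4, 3)) = Rational(-22, 3)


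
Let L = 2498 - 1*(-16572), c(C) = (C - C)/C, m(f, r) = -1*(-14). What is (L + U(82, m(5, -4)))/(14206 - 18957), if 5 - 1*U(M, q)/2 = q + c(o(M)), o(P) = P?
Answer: -19052/4751 ≈ -4.0101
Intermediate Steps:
m(f, r) = 14
c(C) = 0 (c(C) = 0/C = 0)
L = 19070 (L = 2498 + 16572 = 19070)
U(M, q) = 10 - 2*q (U(M, q) = 10 - 2*(q + 0) = 10 - 2*q)
(L + U(82, m(5, -4)))/(14206 - 18957) = (19070 + (10 - 2*14))/(14206 - 18957) = (19070 + (10 - 28))/(-4751) = (19070 - 18)*(-1/4751) = 19052*(-1/4751) = -19052/4751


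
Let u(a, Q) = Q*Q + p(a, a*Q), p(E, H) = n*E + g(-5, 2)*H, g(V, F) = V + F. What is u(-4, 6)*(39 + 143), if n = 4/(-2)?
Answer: 21112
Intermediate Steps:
g(V, F) = F + V
n = -2 (n = 4*(-1/2) = -2)
p(E, H) = -3*H - 2*E (p(E, H) = -2*E + (2 - 5)*H = -2*E - 3*H = -3*H - 2*E)
u(a, Q) = Q**2 - 2*a - 3*Q*a (u(a, Q) = Q*Q + (-3*a*Q - 2*a) = Q**2 + (-3*Q*a - 2*a) = Q**2 + (-2*a - 3*Q*a) = Q**2 - 2*a - 3*Q*a)
u(-4, 6)*(39 + 143) = (6**2 - 2*(-4) - 3*6*(-4))*(39 + 143) = (36 + 8 + 72)*182 = 116*182 = 21112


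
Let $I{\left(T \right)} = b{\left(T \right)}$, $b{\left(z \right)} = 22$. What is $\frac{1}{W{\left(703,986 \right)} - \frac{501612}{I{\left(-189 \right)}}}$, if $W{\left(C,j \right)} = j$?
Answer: $- \frac{11}{239960} \approx -4.5841 \cdot 10^{-5}$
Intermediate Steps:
$I{\left(T \right)} = 22$
$\frac{1}{W{\left(703,986 \right)} - \frac{501612}{I{\left(-189 \right)}}} = \frac{1}{986 - \frac{501612}{22}} = \frac{1}{986 - \frac{250806}{11}} = \frac{1}{- \frac{239960}{11}} = - \frac{11}{239960}$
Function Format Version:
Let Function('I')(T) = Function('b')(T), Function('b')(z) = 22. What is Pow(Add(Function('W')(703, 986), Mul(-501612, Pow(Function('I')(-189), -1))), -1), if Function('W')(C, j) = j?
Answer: Rational(-11, 239960) ≈ -4.5841e-5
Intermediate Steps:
Function('I')(T) = 22
Pow(Add(Function('W')(703, 986), Mul(-501612, Pow(Function('I')(-189), -1))), -1) = Pow(Add(986, Mul(-501612, Pow(22, -1))), -1) = Pow(Add(986, Mul(-501612, Rational(1, 22))), -1) = Pow(Add(986, Rational(-250806, 11)), -1) = Pow(Rational(-239960, 11), -1) = Rational(-11, 239960)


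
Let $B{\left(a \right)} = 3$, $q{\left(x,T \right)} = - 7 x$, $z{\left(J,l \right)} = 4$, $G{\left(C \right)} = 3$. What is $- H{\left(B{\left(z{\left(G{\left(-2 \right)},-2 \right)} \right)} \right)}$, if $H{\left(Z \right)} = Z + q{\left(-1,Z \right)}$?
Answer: $-10$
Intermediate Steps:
$H{\left(Z \right)} = 7 + Z$ ($H{\left(Z \right)} = Z - -7 = Z + 7 = 7 + Z$)
$- H{\left(B{\left(z{\left(G{\left(-2 \right)},-2 \right)} \right)} \right)} = - (7 + 3) = \left(-1\right) 10 = -10$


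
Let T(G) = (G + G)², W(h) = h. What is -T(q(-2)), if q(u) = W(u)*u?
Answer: -64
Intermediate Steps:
q(u) = u² (q(u) = u*u = u²)
T(G) = 4*G² (T(G) = (2*G)² = 4*G²)
-T(q(-2)) = -4*((-2)²)² = -4*4² = -4*16 = -1*64 = -64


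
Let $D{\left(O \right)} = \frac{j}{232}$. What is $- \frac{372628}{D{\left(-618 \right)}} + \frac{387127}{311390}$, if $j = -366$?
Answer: $\frac{13459856262961}{56984370} \approx 2.362 \cdot 10^{5}$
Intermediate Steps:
$D{\left(O \right)} = - \frac{183}{116}$ ($D{\left(O \right)} = - \frac{366}{232} = \left(-366\right) \frac{1}{232} = - \frac{183}{116}$)
$- \frac{372628}{D{\left(-618 \right)}} + \frac{387127}{311390} = - \frac{372628}{- \frac{183}{116}} + \frac{387127}{311390} = \left(-372628\right) \left(- \frac{116}{183}\right) + 387127 \cdot \frac{1}{311390} = \frac{43224848}{183} + \frac{387127}{311390} = \frac{13459856262961}{56984370}$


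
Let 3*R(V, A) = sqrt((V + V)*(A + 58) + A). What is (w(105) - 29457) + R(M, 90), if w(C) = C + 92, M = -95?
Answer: -29260 + I*sqrt(28030)/3 ≈ -29260.0 + 55.807*I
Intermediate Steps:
w(C) = 92 + C
R(V, A) = sqrt(A + 2*V*(58 + A))/3 (R(V, A) = sqrt((V + V)*(A + 58) + A)/3 = sqrt((2*V)*(58 + A) + A)/3 = sqrt(2*V*(58 + A) + A)/3 = sqrt(A + 2*V*(58 + A))/3)
(w(105) - 29457) + R(M, 90) = ((92 + 105) - 29457) + sqrt(90 + 116*(-95) + 2*90*(-95))/3 = (197 - 29457) + sqrt(90 - 11020 - 17100)/3 = -29260 + sqrt(-28030)/3 = -29260 + (I*sqrt(28030))/3 = -29260 + I*sqrt(28030)/3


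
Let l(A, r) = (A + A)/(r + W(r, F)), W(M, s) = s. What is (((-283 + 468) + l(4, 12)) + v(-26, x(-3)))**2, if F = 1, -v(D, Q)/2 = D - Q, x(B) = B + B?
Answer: 8602489/169 ≈ 50902.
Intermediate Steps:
x(B) = 2*B
v(D, Q) = -2*D + 2*Q (v(D, Q) = -2*(D - Q) = -2*D + 2*Q)
l(A, r) = 2*A/(1 + r) (l(A, r) = (A + A)/(r + 1) = (2*A)/(1 + r) = 2*A/(1 + r))
(((-283 + 468) + l(4, 12)) + v(-26, x(-3)))**2 = (((-283 + 468) + 2*4/(1 + 12)) + (-2*(-26) + 2*(2*(-3))))**2 = ((185 + 2*4/13) + (52 + 2*(-6)))**2 = ((185 + 2*4*(1/13)) + (52 - 12))**2 = ((185 + 8/13) + 40)**2 = (2413/13 + 40)**2 = (2933/13)**2 = 8602489/169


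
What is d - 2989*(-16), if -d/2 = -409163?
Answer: 866150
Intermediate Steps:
d = 818326 (d = -2*(-409163) = 818326)
d - 2989*(-16) = 818326 - 2989*(-16) = 818326 + 47824 = 866150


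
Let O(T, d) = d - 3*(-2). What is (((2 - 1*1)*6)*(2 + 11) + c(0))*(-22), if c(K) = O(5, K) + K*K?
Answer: -1848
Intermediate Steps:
O(T, d) = 6 + d (O(T, d) = d + 6 = 6 + d)
c(K) = 6 + K + K² (c(K) = (6 + K) + K*K = (6 + K) + K² = 6 + K + K²)
(((2 - 1*1)*6)*(2 + 11) + c(0))*(-22) = (((2 - 1*1)*6)*(2 + 11) + (6 + 0 + 0²))*(-22) = (((2 - 1)*6)*13 + (6 + 0 + 0))*(-22) = ((1*6)*13 + 6)*(-22) = (6*13 + 6)*(-22) = (78 + 6)*(-22) = 84*(-22) = -1848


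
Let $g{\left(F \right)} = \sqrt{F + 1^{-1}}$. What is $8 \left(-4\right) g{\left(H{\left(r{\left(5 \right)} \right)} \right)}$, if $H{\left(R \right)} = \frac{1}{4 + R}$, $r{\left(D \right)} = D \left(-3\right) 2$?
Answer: $- \frac{80 \sqrt{26}}{13} \approx -31.379$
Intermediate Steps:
$r{\left(D \right)} = - 6 D$ ($r{\left(D \right)} = - 3 D 2 = - 6 D$)
$g{\left(F \right)} = \sqrt{1 + F}$ ($g{\left(F \right)} = \sqrt{F + 1} = \sqrt{1 + F}$)
$8 \left(-4\right) g{\left(H{\left(r{\left(5 \right)} \right)} \right)} = 8 \left(-4\right) \sqrt{1 + \frac{1}{4 - 30}} = - 32 \sqrt{1 + \frac{1}{4 - 30}} = - 32 \sqrt{1 + \frac{1}{-26}} = - 32 \sqrt{1 - \frac{1}{26}} = - 32 \sqrt{\frac{25}{26}} = - 32 \frac{5 \sqrt{26}}{26} = - \frac{80 \sqrt{26}}{13}$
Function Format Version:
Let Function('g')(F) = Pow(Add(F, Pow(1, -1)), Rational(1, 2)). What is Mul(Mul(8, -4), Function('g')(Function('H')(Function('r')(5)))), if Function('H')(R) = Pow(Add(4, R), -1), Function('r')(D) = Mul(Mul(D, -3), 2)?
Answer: Mul(Rational(-80, 13), Pow(26, Rational(1, 2))) ≈ -31.379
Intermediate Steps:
Function('r')(D) = Mul(-6, D) (Function('r')(D) = Mul(Mul(-3, D), 2) = Mul(-6, D))
Function('g')(F) = Pow(Add(1, F), Rational(1, 2)) (Function('g')(F) = Pow(Add(F, 1), Rational(1, 2)) = Pow(Add(1, F), Rational(1, 2)))
Mul(Mul(8, -4), Function('g')(Function('H')(Function('r')(5)))) = Mul(Mul(8, -4), Pow(Add(1, Pow(Add(4, Mul(-6, 5)), -1)), Rational(1, 2))) = Mul(-32, Pow(Add(1, Pow(Add(4, -30), -1)), Rational(1, 2))) = Mul(-32, Pow(Add(1, Pow(-26, -1)), Rational(1, 2))) = Mul(-32, Pow(Add(1, Rational(-1, 26)), Rational(1, 2))) = Mul(-32, Pow(Rational(25, 26), Rational(1, 2))) = Mul(-32, Mul(Rational(5, 26), Pow(26, Rational(1, 2)))) = Mul(Rational(-80, 13), Pow(26, Rational(1, 2)))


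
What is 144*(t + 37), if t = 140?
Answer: 25488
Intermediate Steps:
144*(t + 37) = 144*(140 + 37) = 144*177 = 25488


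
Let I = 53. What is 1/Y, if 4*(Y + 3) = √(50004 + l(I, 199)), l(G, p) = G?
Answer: 48/49913 + 4*√50057/49913 ≈ 0.018892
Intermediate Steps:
Y = -3 + √50057/4 (Y = -3 + √(50004 + 53)/4 = -3 + √50057/4 ≈ 52.934)
1/Y = 1/(-3 + √50057/4)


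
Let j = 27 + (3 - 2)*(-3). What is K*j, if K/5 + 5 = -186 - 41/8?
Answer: -23535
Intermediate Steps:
K = -7845/8 (K = -25 + 5*(-186 - 41/8) = -25 + 5*(-1529/8) = -25 - 7645/8 = -7845/8 ≈ -980.63)
j = 24 (j = 27 + 1*(-3) = 27 - 3 = 24)
K*j = -7845/8*24 = -23535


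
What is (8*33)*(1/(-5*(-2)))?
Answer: 132/5 ≈ 26.400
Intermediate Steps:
(8*33)*(1/(-5*(-2))) = 264*(-1/5*(-1/2)) = 264*(1/10) = 132/5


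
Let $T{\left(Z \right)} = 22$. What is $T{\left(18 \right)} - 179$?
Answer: $-157$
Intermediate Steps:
$T{\left(18 \right)} - 179 = 22 - 179 = -157$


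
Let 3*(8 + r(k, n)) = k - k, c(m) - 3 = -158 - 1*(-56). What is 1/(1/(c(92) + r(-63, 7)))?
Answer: -107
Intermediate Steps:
c(m) = -99 (c(m) = 3 + (-158 - 1*(-56)) = 3 + (-158 + 56) = 3 - 102 = -99)
r(k, n) = -8 (r(k, n) = -8 + (k - k)/3 = -8 + (⅓)*0 = -8 + 0 = -8)
1/(1/(c(92) + r(-63, 7))) = 1/(1/(-99 - 8)) = 1/(1/(-107)) = 1/(-1/107) = -107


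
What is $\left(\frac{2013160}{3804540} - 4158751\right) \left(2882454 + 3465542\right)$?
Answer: $- \frac{5021941696272508724}{190227} \approx -2.64 \cdot 10^{13}$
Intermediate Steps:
$\left(\frac{2013160}{3804540} - 4158751\right) \left(2882454 + 3465542\right) = \left(2013160 \cdot \frac{1}{3804540} - 4158751\right) 6347996 = \left(\frac{100658}{190227} - 4158751\right) 6347996 = \left(- \frac{791106625819}{190227}\right) 6347996 = - \frac{5021941696272508724}{190227}$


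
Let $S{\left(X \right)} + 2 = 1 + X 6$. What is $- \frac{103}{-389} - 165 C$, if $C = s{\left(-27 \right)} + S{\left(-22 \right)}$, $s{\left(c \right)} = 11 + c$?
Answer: $\frac{9563668}{389} \approx 24585.0$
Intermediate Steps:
$S{\left(X \right)} = -1 + 6 X$ ($S{\left(X \right)} = -2 + \left(1 + X 6\right) = -2 + \left(1 + 6 X\right) = -1 + 6 X$)
$C = -149$ ($C = \left(11 - 27\right) + \left(-1 + 6 \left(-22\right)\right) = -16 - 133 = -149$)
$- \frac{103}{-389} - 165 C = - \frac{103}{-389} - -24585 = \left(-103\right) \left(- \frac{1}{389}\right) + 24585 = \frac{103}{389} + 24585 = \frac{9563668}{389}$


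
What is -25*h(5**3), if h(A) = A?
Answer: -3125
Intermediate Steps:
-25*h(5**3) = -25*5**3 = -25*125 = -3125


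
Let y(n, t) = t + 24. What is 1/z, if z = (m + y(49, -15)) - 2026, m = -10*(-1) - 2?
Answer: -1/2009 ≈ -0.00049776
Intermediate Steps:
y(n, t) = 24 + t
m = 8 (m = 10 - 2 = 8)
z = -2009 (z = (8 + (24 - 15)) - 2026 = (8 + 9) - 2026 = 17 - 2026 = -2009)
1/z = 1/(-2009) = -1/2009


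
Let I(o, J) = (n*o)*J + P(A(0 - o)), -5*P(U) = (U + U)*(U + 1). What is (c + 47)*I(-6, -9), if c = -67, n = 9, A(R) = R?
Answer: -9384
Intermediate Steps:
P(U) = -2*U*(1 + U)/5 (P(U) = -(U + U)*(U + 1)/5 = -2*U*(1 + U)/5)
I(o, J) = 9*J*o + 2*o*(1 - o)/5 (I(o, J) = (9*o)*J - 2*(0 - o)*(1 + (0 - o))/5 = 9*J*o - 2*(-o)*(1 - o)/5 = 9*J*o + 2*o*(1 - o)/5)
(c + 47)*I(-6, -9) = (-67 + 47)*((⅕)*(-6)*(2 - 2*(-6) + 45*(-9))) = -4*(-6)*(2 + 12 - 405) = -4*(-6)*(-391) = -20*2346/5 = -9384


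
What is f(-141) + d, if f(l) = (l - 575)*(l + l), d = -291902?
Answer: -89990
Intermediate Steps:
f(l) = 2*l*(-575 + l) (f(l) = (-575 + l)*(2*l) = 2*l*(-575 + l))
f(-141) + d = 2*(-141)*(-575 - 141) - 291902 = 2*(-141)*(-716) - 291902 = 201912 - 291902 = -89990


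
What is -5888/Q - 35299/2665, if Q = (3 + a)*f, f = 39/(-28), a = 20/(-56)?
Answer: 469241491/295815 ≈ 1586.3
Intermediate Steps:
a = -5/14 (a = 20*(-1/56) = -5/14 ≈ -0.35714)
f = -39/28 (f = 39*(-1/28) = -39/28 ≈ -1.3929)
Q = -1443/392 (Q = (3 - 5/14)*(-39/28) = (37/14)*(-39/28) = -1443/392 ≈ -3.6811)
-5888/Q - 35299/2665 = -5888/(-1443/392) - 35299/2665 = -5888*(-392/1443) - 35299*1/2665 = 2308096/1443 - 35299/2665 = 469241491/295815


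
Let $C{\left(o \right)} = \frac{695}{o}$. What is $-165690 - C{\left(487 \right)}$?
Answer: $- \frac{80691725}{487} \approx -1.6569 \cdot 10^{5}$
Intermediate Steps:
$-165690 - C{\left(487 \right)} = -165690 - \frac{695}{487} = - \frac{80691725}{487}$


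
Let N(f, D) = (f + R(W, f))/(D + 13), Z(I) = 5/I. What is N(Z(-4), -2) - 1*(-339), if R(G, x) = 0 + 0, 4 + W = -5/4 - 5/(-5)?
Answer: 14911/44 ≈ 338.89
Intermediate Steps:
W = -17/4 (W = -4 + (-5/4 - 5/(-5)) = -4 + (-5*1/4 - 5*(-1/5)) = -4 + (-5/4 + 1) = -4 - 1/4 = -17/4 ≈ -4.2500)
R(G, x) = 0
N(f, D) = f/(13 + D) (N(f, D) = (f + 0)/(D + 13) = f/(13 + D))
N(Z(-4), -2) - 1*(-339) = (5/(-4))/(13 - 2) - 1*(-339) = (5*(-1/4))/11 + 339 = -5/4*1/11 + 339 = -5/44 + 339 = 14911/44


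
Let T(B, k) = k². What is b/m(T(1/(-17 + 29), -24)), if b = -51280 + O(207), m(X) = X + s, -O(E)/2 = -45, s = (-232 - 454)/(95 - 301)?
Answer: -5272570/59671 ≈ -88.361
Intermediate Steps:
s = 343/103 (s = -686/(-206) = -686*(-1/206) = 343/103 ≈ 3.3301)
O(E) = 90 (O(E) = -2*(-45) = 90)
m(X) = 343/103 + X (m(X) = X + 343/103 = 343/103 + X)
b = -51190 (b = -51280 + 90 = -51190)
b/m(T(1/(-17 + 29), -24)) = -51190/(343/103 + (-24)²) = -51190/(343/103 + 576) = -51190/59671/103 = -51190*103/59671 = -5272570/59671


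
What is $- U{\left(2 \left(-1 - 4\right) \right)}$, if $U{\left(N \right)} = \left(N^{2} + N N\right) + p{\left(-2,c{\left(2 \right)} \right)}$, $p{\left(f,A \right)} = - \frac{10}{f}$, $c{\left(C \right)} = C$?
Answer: $-205$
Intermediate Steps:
$U{\left(N \right)} = 5 + 2 N^{2}$ ($U{\left(N \right)} = \left(N^{2} + N N\right) - \frac{10}{-2} = \left(N^{2} + N^{2}\right) - -5 = 2 N^{2} + 5 = 5 + 2 N^{2}$)
$- U{\left(2 \left(-1 - 4\right) \right)} = - (5 + 2 \left(2 \left(-1 - 4\right)\right)^{2}) = - (5 + 2 \left(2 \left(-5\right)\right)^{2}) = - (5 + 2 \left(-10\right)^{2}) = - (5 + 2 \cdot 100) = - (5 + 200) = \left(-1\right) 205 = -205$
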